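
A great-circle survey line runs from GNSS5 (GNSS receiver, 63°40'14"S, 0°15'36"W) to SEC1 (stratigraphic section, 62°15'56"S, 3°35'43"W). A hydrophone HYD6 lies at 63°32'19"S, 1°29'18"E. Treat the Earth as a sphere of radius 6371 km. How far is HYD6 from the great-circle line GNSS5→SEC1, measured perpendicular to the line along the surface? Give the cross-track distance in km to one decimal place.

GNSS5: φ = -63.67056°, λ = -0.26000°
SEC1: φ = -62.26556°, λ = -3.59528°
HYD6: φ = -63.53861°, λ = +1.48833°
δ₁₃ = central angle GNSS5→HYD6 = 0.013759 rad  (haversine)
θ₁₃ = bearing GNSS5→HYD6 = 81.149°,  θ₁₂ = bearing GNSS5→SEC1 = 311.332°
dₓₜ = R·arcsin(sin δ₁₃ · sin(θ₁₃ − θ₁₂)) = 6371·arcsin(0.01376·sin(-230.183°)) = 67.330 km
|dₓₜ| = 67.330 km

67.3 km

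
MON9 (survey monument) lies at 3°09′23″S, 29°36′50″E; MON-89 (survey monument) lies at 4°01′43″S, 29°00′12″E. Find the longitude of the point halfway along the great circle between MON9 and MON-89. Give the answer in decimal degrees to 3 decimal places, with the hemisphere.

29.309°E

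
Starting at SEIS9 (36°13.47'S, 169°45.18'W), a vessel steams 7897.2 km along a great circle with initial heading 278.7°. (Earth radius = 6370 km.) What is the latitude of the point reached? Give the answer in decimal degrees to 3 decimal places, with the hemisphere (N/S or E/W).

4.398°S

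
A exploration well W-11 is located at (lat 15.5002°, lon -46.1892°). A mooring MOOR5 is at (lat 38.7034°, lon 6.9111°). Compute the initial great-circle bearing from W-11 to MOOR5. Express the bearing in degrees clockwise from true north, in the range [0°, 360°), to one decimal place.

52.6°

Δλ = 53.1003°
y = sin Δλ · cos φ₂ = 0.624071
x = cos φ₁ sin φ₂ − sin φ₁ cos φ₂ cos Δλ = 0.477328
θ = atan2(y, x) = 52.5890° → 52.5890° (mod 360°)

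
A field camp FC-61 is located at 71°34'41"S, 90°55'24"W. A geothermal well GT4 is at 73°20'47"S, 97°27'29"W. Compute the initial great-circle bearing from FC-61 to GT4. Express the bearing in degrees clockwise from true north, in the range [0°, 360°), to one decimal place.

FC-61: φ = -71.57806°, λ = -90.92333°
GT4: φ = -73.34639°, λ = -97.45806°
Δλ = -6.5347°
y = sin Δλ · cos φ₂ = -0.032615
x = cos φ₁ sin φ₂ − sin φ₁ cos φ₂ cos Δλ = -0.032625
θ = atan2(y, x) = -135.0087° → 224.9913° (mod 360°)

225.0°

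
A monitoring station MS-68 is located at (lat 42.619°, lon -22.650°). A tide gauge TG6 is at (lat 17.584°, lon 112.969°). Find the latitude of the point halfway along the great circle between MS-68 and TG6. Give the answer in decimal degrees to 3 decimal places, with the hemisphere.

55.660°N

Bx = cos φ₂ cos Δλ = -0.681310,  By = cos φ₂ sin Δλ = 0.666746
φₘ = atan2(sin φ₁ + sin φ₂, √((cos φ₁ + Bx)² + By²)) = 55.66035°
λₘ = λ₁ + atan2(By, cos φ₁ + Bx) = 62.67168°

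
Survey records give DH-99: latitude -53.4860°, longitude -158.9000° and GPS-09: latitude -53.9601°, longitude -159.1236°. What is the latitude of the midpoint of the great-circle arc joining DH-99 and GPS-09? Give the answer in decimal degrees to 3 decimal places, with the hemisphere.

53.723°S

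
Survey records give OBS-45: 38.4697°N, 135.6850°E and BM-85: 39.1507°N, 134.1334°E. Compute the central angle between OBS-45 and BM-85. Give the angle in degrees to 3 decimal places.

1.388°

Δφ = 0.6810°,  Δλ = -1.5516°
a = sin²(Δφ/2) + cos φ₁ cos φ₂ sin²(Δλ/2) = 0.000147
c = 2·arcsin(√a) = 0.024218 rad = 1.3876°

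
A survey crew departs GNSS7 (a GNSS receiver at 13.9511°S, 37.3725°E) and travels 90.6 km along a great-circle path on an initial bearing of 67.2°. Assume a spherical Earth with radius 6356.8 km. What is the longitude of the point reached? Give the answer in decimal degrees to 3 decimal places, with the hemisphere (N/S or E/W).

δ = d/R = 90.6/6356.8 = 0.014252 rad
φ₂ = arcsin(sin φ₁ cos δ + cos φ₁ sin δ cos θ)
   = arcsin(-0.24109·0.99990 + 0.97050·0.01425·0.38752) = -13.63343°
λ₂ = λ₁ + atan2(sin θ sin δ cos φ₁, cos δ − sin φ₁ sin φ₂) = 38.14712°

38.147°E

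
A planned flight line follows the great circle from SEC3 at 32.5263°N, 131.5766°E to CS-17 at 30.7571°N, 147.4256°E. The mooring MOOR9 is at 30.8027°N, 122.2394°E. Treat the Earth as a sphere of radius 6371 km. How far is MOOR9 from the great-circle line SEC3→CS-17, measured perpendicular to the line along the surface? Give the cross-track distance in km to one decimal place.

δ₁₃ = central angle SEC3→MOOR9 = 0.141878 rad  (haversine)
θ₁₃ = bearing SEC3→MOOR9 = 260.245°,  θ₁₂ = bearing SEC3→CS-17 = 93.246°
dₓₜ = R·arcsin(sin δ₁₃ · sin(θ₁₃ − θ₁₂)) = 6371·arcsin(0.14140·sin(166.999°)) = 202.697 km
|dₓₜ| = 202.697 km

202.7 km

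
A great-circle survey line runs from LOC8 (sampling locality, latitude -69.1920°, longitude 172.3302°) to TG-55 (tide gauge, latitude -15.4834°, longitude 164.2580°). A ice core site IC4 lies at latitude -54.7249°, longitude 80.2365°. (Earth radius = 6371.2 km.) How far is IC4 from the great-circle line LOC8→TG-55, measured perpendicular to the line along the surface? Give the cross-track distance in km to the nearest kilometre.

δ₁₃ = central angle LOC8→IC4 = 0.714157 rad  (haversine)
θ₁₃ = bearing LOC8→IC4 = 241.778°,  θ₁₂ = bearing LOC8→TG-55 = 350.365°
dₓₜ = R·arcsin(sin δ₁₃ · sin(θ₁₃ − θ₁₂)) = 6371.2·arcsin(0.65498·sin(-108.587°)) = -4267.343 km
|dₓₜ| = 4267.343 km

4267 km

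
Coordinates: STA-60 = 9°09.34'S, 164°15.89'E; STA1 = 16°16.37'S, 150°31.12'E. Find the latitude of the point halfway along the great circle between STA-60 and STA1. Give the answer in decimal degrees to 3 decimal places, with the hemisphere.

STA-60: φ = -9.15567°, λ = +164.26483°
STA1: φ = -16.27283°, λ = +150.51867°
Bx = cos φ₂ cos Δλ = 0.932444,  By = cos φ₂ sin Δλ = -0.228101
φₘ = atan2(sin φ₁ + sin φ₂, √((cos φ₁ + Bx)² + By²)) = -12.80324°
λₘ = λ₁ + atan2(By, cos φ₁ + Bx) = 157.48865°

12.803°S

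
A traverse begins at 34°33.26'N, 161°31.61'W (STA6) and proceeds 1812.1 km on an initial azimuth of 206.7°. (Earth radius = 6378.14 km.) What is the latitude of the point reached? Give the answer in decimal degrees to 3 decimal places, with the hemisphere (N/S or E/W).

19.768°N

STA6: φ = +34.55433°, λ = -161.52683°
δ = d/R = 1812.1/6378.14 = 0.284111 rad
φ₂ = arcsin(sin φ₁ cos δ + cos φ₁ sin δ cos θ)
   = arcsin(0.56719·0.95991 + 0.82359·0.28030·-0.89337) = 19.76786°
λ₂ = λ₁ + atan2(sin θ sin δ cos φ₁, cos δ − sin φ₁ sin φ₂) = -169.21796°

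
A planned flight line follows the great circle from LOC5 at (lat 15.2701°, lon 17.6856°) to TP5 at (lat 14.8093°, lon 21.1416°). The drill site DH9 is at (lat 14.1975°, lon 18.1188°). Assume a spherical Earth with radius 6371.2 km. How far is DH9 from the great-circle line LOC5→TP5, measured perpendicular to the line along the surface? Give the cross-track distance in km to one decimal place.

δ₁₃ = central angle LOC5→DH9 = 0.020098 rad  (haversine)
θ₁₃ = bearing LOC5→DH9 = 158.609°,  θ₁₂ = bearing LOC5→TP5 = 97.410°
dₓₜ = R·arcsin(sin δ₁₃ · sin(θ₁₃ − θ₁₂)) = 6371.2·arcsin(0.02010·sin(61.199°)) = 112.206 km
|dₓₜ| = 112.206 km

112.2 km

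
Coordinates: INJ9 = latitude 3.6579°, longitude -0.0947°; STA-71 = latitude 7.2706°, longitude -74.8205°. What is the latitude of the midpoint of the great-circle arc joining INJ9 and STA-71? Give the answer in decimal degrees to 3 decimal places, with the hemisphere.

6.863°N

Bx = cos φ₂ cos Δλ = 0.261321,  By = cos φ₂ sin Δλ = -0.956920
φₘ = atan2(sin φ₁ + sin φ₂, √((cos φ₁ + Bx)² + By²)) = 6.86282°
λₘ = λ₁ + atan2(By, cos φ₁ + Bx) = -37.32562°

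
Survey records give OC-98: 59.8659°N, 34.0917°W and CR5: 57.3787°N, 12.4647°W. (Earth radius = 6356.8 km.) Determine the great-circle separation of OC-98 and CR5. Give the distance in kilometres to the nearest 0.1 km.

1273.3 km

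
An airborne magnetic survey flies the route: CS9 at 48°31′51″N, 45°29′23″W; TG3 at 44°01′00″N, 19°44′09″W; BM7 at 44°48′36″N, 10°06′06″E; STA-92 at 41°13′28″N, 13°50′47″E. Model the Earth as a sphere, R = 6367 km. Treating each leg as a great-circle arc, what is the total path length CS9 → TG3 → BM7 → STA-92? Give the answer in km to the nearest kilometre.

CS9: φ = +48.53083°, λ = -45.48972°
TG3: φ = +44.01667°, λ = -19.73583°
BM7: φ = +44.81000°, λ = +10.10167°
STA-92: φ = +41.22444°, λ = +13.84639°
CS9→TG3: c = 0.318859 rad, d = 2030.17 km
TG3→BM7: c = 0.370150 rad, d = 2356.74 km
BM7→STA-92: c = 0.078719 rad, d = 501.20 km
Total = 2030.17 + 2356.74 + 501.20 = 4888.12 km

4888 km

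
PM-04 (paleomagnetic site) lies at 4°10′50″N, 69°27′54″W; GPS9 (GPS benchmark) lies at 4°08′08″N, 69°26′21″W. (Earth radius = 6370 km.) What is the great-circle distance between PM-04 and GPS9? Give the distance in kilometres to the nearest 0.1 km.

PM-04: φ = +4.18056°, λ = -69.46500°
GPS9: φ = +4.13556°, λ = -69.43917°
Δφ = -0.0450°,  Δλ = 0.0258°
a = sin²(Δφ/2) + cos φ₁ cos φ₂ sin²(Δλ/2) = 0.000000
c = 2·arcsin(√a) = 0.000905 rad = 0.0519°
d = R·c = 6370 × 0.000905 = 5.8 km

5.8 km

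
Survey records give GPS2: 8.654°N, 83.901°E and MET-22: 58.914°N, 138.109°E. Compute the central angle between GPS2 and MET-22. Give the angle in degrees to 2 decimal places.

Δφ = 50.2600°,  Δλ = 54.2080°
a = sin²(Δφ/2) + cos φ₁ cos φ₂ sin²(Δλ/2) = 0.286305
c = 2·arcsin(√a) = 1.129192 rad = 64.6979°

64.70°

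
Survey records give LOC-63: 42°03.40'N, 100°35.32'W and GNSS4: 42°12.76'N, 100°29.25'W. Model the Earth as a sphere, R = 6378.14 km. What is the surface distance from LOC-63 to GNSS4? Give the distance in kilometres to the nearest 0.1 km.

19.3 km

LOC-63: φ = +42.05667°, λ = -100.58867°
GNSS4: φ = +42.21267°, λ = -100.48750°
Δφ = 0.1560°,  Δλ = 0.1012°
a = sin²(Δφ/2) + cos φ₁ cos φ₂ sin²(Δλ/2) = 0.000002
c = 2·arcsin(√a) = 0.003021 rad = 0.1731°
d = R·c = 6378.14 × 0.003021 = 19.3 km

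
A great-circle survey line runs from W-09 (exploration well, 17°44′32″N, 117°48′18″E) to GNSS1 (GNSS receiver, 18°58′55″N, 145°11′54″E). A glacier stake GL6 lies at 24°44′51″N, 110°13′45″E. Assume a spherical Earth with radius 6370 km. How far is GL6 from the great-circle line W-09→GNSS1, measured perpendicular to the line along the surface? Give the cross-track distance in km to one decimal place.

W-09: φ = +17.74222°, λ = +117.80500°
GNSS1: φ = +18.98194°, λ = +145.19833°
GL6: φ = +24.74750°, λ = +110.22917°
δ₁₃ = central angle W-09→GL6 = 0.173510 rad  (haversine)
θ₁₃ = bearing W-09→GL6 = 316.090°,  θ₁₂ = bearing W-09→GNSS1 = 82.932°
dₓₜ = R·arcsin(sin δ₁₃ · sin(θ₁₃ − θ₁₂)) = 6370·arcsin(0.17264·sin(233.159°)) = -882.932 km
|dₓₜ| = 882.932 km

882.9 km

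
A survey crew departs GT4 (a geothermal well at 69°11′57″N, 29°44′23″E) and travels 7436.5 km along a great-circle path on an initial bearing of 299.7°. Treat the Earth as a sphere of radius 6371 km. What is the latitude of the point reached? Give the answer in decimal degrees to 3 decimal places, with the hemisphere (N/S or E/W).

GT4: φ = +69.19917°, λ = +29.73972°
δ = d/R = 7436.5/6371 = 1.167242 rad
φ₂ = arcsin(sin φ₁ cos δ + cos φ₁ sin δ cos θ)
   = arcsin(0.93482·0.39269 + 0.35512·0.91967·0.49546) = 31.93171°
λ₂ = λ₁ + atan2(sin θ sin δ cos φ₁, cos δ − sin φ₁ sin φ₂) = -79.99051°

31.932°N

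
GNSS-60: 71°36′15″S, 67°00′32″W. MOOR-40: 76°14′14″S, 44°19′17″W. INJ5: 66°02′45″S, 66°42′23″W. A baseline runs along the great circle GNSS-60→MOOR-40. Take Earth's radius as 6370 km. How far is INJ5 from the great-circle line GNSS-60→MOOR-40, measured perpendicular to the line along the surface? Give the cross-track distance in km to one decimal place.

GNSS-60: φ = -71.60417°, λ = -67.00889°
MOOR-40: φ = -76.23722°, λ = -44.32139°
INJ5: φ = -66.04583°, λ = -66.70639°
δ₁₃ = central angle GNSS-60→INJ5 = 0.097030 rad  (haversine)
θ₁₃ = bearing GNSS-60→INJ5 = 1.268°,  θ₁₂ = bearing GNSS-60→MOOR-40 = 136.954°
dₓₜ = R·arcsin(sin δ₁₃ · sin(θ₁₃ − θ₁₂)) = 6370·arcsin(0.09688·sin(-135.686°)) = -431.437 km
|dₓₜ| = 431.437 km

431.4 km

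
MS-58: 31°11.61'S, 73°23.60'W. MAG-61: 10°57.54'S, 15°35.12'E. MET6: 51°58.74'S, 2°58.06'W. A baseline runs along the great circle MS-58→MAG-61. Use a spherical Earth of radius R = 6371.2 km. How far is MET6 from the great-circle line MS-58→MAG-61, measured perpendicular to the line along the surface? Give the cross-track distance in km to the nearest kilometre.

3121 km

MS-58: φ = -31.19350°, λ = -73.39333°
MAG-61: φ = -10.95900°, λ = +15.58533°
MET6: φ = -51.97900°, λ = -2.96767°
δ₁₃ = central angle MS-58→MET6 = 0.946479 rad  (haversine)
θ₁₃ = bearing MS-58→MET6 = 134.334°,  θ₁₂ = bearing MS-58→MAG-61 = 98.891°
dₓₜ = R·arcsin(sin δ₁₃ · sin(θ₁₃ − θ₁₂)) = 6371.2·arcsin(0.81136·sin(35.443°)) = 3120.971 km
|dₓₜ| = 3120.971 km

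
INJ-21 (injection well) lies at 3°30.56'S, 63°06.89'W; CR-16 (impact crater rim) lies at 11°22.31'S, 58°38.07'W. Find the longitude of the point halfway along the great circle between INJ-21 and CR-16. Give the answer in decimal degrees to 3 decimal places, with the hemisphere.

60.895°W

INJ-21: φ = -3.50933°, λ = -63.11483°
CR-16: φ = -11.37183°, λ = -58.63450°
Bx = cos φ₂ cos Δλ = 0.977372,  By = cos φ₂ sin Δλ = 0.076583
φₘ = atan2(sin φ₁ + sin φ₂, √((cos φ₁ + Bx)² + By²)) = -7.44621°
λₘ = λ₁ + atan2(By, cos φ₁ + Bx) = -60.89478°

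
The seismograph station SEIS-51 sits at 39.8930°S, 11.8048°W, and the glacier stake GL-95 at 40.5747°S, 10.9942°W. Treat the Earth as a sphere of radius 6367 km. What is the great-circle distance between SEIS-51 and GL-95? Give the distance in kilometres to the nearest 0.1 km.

Δφ = -0.6817°,  Δλ = 0.8106°
a = sin²(Δφ/2) + cos φ₁ cos φ₂ sin²(Δλ/2) = 0.000065
c = 2·arcsin(√a) = 0.016069 rad = 0.9207°
d = R·c = 6367 × 0.016069 = 102.3 km

102.3 km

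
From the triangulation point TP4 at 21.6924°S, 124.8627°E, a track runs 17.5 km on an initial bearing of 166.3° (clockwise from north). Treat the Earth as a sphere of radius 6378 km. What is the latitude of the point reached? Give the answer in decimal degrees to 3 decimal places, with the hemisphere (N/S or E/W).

δ = d/R = 17.5/6378 = 0.002744 rad
φ₂ = arcsin(sin φ₁ cos δ + cos φ₁ sin δ cos θ)
   = arcsin(-0.36962·1.00000 + 0.92918·0.00274·-0.97155) = -21.84513°
λ₂ = λ₁ + atan2(sin θ sin δ cos φ₁, cos δ − sin φ₁ sin φ₂) = 124.90281°

21.845°S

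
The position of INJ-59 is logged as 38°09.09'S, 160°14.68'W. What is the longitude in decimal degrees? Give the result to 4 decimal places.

160.2447°W

160° + 14.68′/60 = 160 + 0.24467 = 160.2447°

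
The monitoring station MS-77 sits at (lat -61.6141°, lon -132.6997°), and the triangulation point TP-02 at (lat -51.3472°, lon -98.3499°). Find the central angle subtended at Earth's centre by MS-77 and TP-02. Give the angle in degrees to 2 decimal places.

Δφ = 10.2669°,  Δλ = 34.3498°
a = sin²(Δφ/2) + cos φ₁ cos φ₂ sin²(Δλ/2) = 0.033898
c = 2·arcsin(√a) = 0.370340 rad = 21.2189°

21.22°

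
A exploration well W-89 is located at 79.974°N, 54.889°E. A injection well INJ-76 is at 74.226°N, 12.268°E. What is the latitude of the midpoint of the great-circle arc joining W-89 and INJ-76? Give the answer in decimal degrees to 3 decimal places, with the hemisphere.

77.913°N

Bx = cos φ₂ cos Δλ = 0.200036,  By = cos φ₂ sin Δλ = -0.184078
φₘ = atan2(sin φ₁ + sin φ₂, √((cos φ₁ + Bx)² + By²)) = 77.91272°
λₘ = λ₁ + atan2(By, cos φ₁ + Bx) = 28.69116°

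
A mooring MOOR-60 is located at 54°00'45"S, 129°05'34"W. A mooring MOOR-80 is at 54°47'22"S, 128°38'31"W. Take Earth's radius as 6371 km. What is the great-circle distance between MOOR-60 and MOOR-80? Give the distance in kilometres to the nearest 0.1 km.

91.2 km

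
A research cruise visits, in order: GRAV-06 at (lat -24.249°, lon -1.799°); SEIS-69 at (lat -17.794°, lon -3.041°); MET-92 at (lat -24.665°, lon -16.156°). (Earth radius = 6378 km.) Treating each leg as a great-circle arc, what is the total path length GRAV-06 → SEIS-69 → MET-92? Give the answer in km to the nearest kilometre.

GRAV-06→SEIS-69: c = 0.114461 rad, d = 730.03 km
SEIS-69→MET-92: c = 0.244542 rad, d = 1559.69 km
Total = 730.03 + 1559.69 = 2289.72 km

2290 km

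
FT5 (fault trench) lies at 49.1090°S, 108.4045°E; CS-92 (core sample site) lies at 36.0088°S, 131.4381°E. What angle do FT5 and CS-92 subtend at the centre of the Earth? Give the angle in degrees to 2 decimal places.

Δφ = 13.1002°,  Δλ = 23.0336°
a = sin²(Δφ/2) + cos φ₁ cos φ₂ sin²(Δλ/2) = 0.034121
c = 2·arcsin(√a) = 0.371572 rad = 21.2895°

21.29°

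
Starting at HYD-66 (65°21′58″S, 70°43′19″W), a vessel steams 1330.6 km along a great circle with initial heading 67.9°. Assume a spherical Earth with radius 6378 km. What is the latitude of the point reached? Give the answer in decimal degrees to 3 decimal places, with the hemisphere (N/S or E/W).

HYD-66: φ = -65.36611°, λ = -70.72194°
δ = d/R = 1330.6/6378 = 0.208623 rad
φ₂ = arcsin(sin φ₁ cos δ + cos φ₁ sin δ cos θ)
   = arcsin(-0.90899·0.97832 + 0.41682·0.20711·0.37622) = -58.95929°
λ₂ = λ₁ + atan2(sin θ sin δ cos φ₁, cos δ − sin φ₁ sin φ₂) = -48.87386°

58.959°S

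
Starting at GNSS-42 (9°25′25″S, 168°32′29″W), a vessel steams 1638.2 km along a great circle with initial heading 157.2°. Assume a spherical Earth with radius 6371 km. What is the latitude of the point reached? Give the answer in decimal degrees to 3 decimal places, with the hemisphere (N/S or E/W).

22.931°S

GNSS-42: φ = -9.42361°, λ = -168.54139°
δ = d/R = 1638.2/6371 = 0.257134 rad
φ₂ = arcsin(sin φ₁ cos δ + cos φ₁ sin δ cos θ)
   = arcsin(-0.16373·0.96712 + 0.98650·0.25431·-0.92186) = -22.93113°
λ₂ = λ₁ + atan2(sin θ sin δ cos φ₁, cos δ − sin φ₁ sin φ₂) = -162.39868°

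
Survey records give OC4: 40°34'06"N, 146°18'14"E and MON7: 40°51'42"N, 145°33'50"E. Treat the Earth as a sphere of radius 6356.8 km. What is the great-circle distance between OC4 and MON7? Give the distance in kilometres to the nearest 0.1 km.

OC4: φ = +40.56833°, λ = +146.30389°
MON7: φ = +40.86167°, λ = +145.56389°
Δφ = 0.2933°,  Δλ = -0.7400°
a = sin²(Δφ/2) + cos φ₁ cos φ₂ sin²(Δλ/2) = 0.000031
c = 2·arcsin(√a) = 0.011047 rad = 0.6330°
d = R·c = 6356.8 × 0.011047 = 70.2 km

70.2 km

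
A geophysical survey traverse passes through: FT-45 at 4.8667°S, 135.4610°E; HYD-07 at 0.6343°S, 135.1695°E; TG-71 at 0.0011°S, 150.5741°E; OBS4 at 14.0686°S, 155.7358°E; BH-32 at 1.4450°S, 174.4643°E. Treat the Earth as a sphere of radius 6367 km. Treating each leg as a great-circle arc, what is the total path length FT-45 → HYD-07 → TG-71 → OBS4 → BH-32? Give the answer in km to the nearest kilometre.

6338 km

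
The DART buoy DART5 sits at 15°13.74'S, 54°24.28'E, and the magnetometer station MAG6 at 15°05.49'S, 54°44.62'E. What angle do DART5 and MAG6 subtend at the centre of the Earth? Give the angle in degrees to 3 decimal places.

DART5: φ = -15.22900°, λ = +54.40467°
MAG6: φ = -15.09150°, λ = +54.74367°
Δφ = 0.1375°,  Δλ = 0.3390°
a = sin²(Δφ/2) + cos φ₁ cos φ₂ sin²(Δλ/2) = 0.000010
c = 2·arcsin(√a) = 0.006195 rad = 0.3549°

0.355°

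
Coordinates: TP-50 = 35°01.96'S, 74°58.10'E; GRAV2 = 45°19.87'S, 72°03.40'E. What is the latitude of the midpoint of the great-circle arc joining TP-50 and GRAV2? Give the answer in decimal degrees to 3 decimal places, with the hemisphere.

TP-50: φ = -35.03267°, λ = +74.96833°
GRAV2: φ = -45.33117°, λ = +72.05667°
Bx = cos φ₂ cos Δλ = 0.702100,  By = cos φ₂ sin Δλ = -0.035710
φₘ = atan2(sin φ₁ + sin φ₂, √((cos φ₁ + Bx)² + By²)) = -40.19098°
λₘ = λ₁ + atan2(By, cos φ₁ + Bx) = 73.62332°

40.191°S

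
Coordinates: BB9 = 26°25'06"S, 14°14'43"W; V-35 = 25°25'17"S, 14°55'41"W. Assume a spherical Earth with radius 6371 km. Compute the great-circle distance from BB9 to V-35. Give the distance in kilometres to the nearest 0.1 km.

130.2 km

BB9: φ = -26.41833°, λ = -14.24528°
V-35: φ = -25.42139°, λ = -14.92806°
Δφ = 0.9969°,  Δλ = -0.6828°
a = sin²(Δφ/2) + cos φ₁ cos φ₂ sin²(Δλ/2) = 0.000104
c = 2·arcsin(√a) = 0.020436 rad = 1.1709°
d = R·c = 6371 × 0.020436 = 130.2 km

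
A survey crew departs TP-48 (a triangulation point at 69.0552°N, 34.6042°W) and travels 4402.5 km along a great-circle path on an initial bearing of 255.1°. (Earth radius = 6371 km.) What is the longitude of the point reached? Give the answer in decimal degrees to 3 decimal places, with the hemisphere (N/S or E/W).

89.776°W

δ = d/R = 4402.5/6371 = 0.691022 rad
φ₂ = arcsin(sin φ₁ cos δ + cos φ₁ sin δ cos θ)
   = arcsin(0.93393·0.77060 + 0.35747·0.63732·-0.25713) = 41.38362°
λ₂ = λ₁ + atan2(sin θ sin δ cos φ₁, cos δ − sin φ₁ sin φ₂) = -89.77574°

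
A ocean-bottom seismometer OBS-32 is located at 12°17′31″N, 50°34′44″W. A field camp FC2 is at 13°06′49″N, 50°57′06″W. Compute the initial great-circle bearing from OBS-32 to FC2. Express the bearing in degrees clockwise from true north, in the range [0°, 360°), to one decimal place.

336.2°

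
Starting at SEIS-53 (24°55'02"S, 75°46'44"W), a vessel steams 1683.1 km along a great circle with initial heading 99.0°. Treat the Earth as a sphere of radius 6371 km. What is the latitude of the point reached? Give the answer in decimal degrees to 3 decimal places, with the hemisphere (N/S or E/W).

SEIS-53: φ = -24.91722°, λ = -75.77889°
δ = d/R = 1683.1/6371 = 0.264181 rad
φ₂ = arcsin(sin φ₁ cos δ + cos φ₁ sin δ cos θ)
   = arcsin(-0.42131·0.96531 + 0.90692·0.26112·-0.15643) = -26.34260°
λ₂ = λ₁ + atan2(sin θ sin δ cos φ₁, cos δ − sin φ₁ sin φ₂) = -59.05323°

26.343°S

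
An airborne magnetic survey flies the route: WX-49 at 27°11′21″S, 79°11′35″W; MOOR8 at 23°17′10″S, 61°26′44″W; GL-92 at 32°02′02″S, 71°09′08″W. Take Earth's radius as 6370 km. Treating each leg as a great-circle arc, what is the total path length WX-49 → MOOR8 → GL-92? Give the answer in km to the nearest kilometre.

3197 km

WX-49: φ = -27.18917°, λ = -79.19306°
MOOR8: φ = -23.28611°, λ = -61.44556°
GL-92: φ = -32.03389°, λ = -71.15222°
WX-49→MOOR8: c = 0.288060 rad, d = 1834.94 km
MOOR8→GL-92: c = 0.213857 rad, d = 1362.27 km
Total = 1834.94 + 1362.27 = 3197.21 km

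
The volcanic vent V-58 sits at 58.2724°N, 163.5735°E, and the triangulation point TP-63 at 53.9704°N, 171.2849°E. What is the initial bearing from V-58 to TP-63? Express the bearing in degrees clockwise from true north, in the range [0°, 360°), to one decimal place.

131.8°

Δλ = 7.7114°
y = sin Δλ · cos φ₂ = 0.078927
x = cos φ₁ sin φ₂ − sin φ₁ cos φ₂ cos Δλ = -0.070489
θ = atan2(y, x) = 131.7678° → 131.7678° (mod 360°)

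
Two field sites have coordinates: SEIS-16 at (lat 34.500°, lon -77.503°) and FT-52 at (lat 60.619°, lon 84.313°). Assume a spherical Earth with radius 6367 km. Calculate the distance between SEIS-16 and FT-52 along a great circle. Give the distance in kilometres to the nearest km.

Δφ = 26.1190°,  Δλ = 161.8160°
a = sin²(Δφ/2) + cos φ₁ cos φ₂ sin²(Δλ/2) = 0.445291
c = 2·arcsin(√a) = 1.461160 rad = 83.7183°
d = R·c = 6367 × 1.461160 = 9303.2 km

9303 km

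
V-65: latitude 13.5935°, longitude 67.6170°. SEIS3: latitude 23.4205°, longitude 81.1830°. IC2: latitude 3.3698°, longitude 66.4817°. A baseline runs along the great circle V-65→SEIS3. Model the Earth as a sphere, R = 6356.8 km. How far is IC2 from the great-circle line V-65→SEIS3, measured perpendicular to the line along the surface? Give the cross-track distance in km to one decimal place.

δ₁₃ = central angle V-65→IC2 = 0.179507 rad  (haversine)
θ₁₃ = bearing V-65→IC2 = 186.360°,  θ₁₂ = bearing V-65→SEIS3 = 50.617°
dₓₜ = R·arcsin(sin δ₁₃ · sin(θ₁₃ − θ₁₂)) = 6356.8·arcsin(0.17854·sin(135.743°)) = 794.138 km
|dₓₜ| = 794.138 km

794.1 km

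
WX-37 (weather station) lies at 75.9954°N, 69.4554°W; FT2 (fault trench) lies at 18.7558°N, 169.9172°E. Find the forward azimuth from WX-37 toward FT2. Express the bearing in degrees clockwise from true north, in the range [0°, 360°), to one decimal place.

303.8°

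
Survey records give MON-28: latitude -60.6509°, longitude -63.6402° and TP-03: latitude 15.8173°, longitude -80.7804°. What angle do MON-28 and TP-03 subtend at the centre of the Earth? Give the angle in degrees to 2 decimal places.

77.70°

Δφ = 76.4682°,  Δλ = -17.1402°
a = sin²(Δφ/2) + cos φ₁ cos φ₂ sin²(Δλ/2) = 0.393480
c = 2·arcsin(√a) = 1.356110 rad = 77.6994°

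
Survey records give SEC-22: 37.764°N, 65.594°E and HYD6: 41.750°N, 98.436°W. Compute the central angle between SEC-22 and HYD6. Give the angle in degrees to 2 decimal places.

99.16°

Δφ = 3.9860°,  Δλ = -164.0300°
a = sin²(Δφ/2) + cos φ₁ cos φ₂ sin²(Δλ/2) = 0.579616
c = 2·arcsin(√a) = 1.730710 rad = 99.1624°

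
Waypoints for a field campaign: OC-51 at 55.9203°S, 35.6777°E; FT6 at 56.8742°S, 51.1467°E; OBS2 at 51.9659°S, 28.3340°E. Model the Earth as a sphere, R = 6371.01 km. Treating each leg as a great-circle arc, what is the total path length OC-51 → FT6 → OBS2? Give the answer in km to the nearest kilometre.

2520 km

OC-51→FT6: c = 0.150016 rad, d = 955.75 km
FT6→OBS2: c = 0.245586 rad, d = 1564.63 km
Total = 955.75 + 1564.63 = 2520.38 km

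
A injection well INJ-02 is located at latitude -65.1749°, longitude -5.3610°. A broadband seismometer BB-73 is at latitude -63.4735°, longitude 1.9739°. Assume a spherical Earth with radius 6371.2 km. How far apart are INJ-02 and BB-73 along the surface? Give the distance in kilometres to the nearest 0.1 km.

400.5 km

Δφ = 1.7014°,  Δλ = 7.3349°
a = sin²(Δφ/2) + cos φ₁ cos φ₂ sin²(Δλ/2) = 0.000988
c = 2·arcsin(√a) = 0.062864 rad = 3.6018°
d = R·c = 6371.2 × 0.062864 = 400.5 km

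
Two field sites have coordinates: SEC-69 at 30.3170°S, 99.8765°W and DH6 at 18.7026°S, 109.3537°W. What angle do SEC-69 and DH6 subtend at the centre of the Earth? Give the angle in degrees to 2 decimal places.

Δφ = 11.6144°,  Δλ = -9.4772°
a = sin²(Δφ/2) + cos φ₁ cos φ₂ sin²(Δλ/2) = 0.015818
c = 2·arcsin(√a) = 0.252205 rad = 14.4503°

14.45°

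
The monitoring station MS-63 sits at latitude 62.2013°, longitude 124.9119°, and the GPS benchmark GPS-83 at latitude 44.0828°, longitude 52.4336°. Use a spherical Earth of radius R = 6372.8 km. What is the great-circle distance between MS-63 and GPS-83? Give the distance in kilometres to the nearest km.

4922 km

Δφ = -18.1185°,  Δλ = -72.4783°
a = sin²(Δφ/2) + cos φ₁ cos φ₂ sin²(Δλ/2) = 0.141866
c = 2·arcsin(√a) = 0.772357 rad = 44.2528°
d = R·c = 6372.8 × 0.772357 = 4922.1 km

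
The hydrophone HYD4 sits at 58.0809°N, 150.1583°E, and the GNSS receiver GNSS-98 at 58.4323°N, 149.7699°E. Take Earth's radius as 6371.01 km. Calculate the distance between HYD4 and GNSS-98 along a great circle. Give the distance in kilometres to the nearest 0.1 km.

45.2 km

Δφ = 0.3514°,  Δλ = -0.3884°
a = sin²(Δφ/2) + cos φ₁ cos φ₂ sin²(Δλ/2) = 0.000013
c = 2·arcsin(√a) = 0.007095 rad = 0.4065°
d = R·c = 6371.01 × 0.007095 = 45.2 km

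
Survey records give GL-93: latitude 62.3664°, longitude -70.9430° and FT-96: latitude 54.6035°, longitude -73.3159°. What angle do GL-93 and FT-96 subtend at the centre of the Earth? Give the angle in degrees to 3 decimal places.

Δφ = -7.7629°,  Δλ = -2.3729°
a = sin²(Δφ/2) + cos φ₁ cos φ₂ sin²(Δλ/2) = 0.004697
c = 2·arcsin(√a) = 0.137183 rad = 7.8600°

7.860°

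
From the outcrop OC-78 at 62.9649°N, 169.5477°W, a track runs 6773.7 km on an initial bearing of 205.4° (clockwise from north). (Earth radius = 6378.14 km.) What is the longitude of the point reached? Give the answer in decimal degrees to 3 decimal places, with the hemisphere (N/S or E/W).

δ = d/R = 6773.7/6378.14 = 1.062018 rad
φ₂ = arcsin(sin φ₁ cos δ + cos φ₁ sin δ cos θ)
   = arcsin(0.89073·0.48711 + 0.45454·0.87334·-0.90334) = 4.31793°
λ₂ = λ₁ + atan2(sin θ sin δ cos φ₁, cos δ − sin φ₁ sin φ₂) = 168.38641°

168.386°E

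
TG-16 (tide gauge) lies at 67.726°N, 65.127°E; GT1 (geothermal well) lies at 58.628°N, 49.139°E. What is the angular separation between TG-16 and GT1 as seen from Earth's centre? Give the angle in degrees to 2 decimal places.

11.54°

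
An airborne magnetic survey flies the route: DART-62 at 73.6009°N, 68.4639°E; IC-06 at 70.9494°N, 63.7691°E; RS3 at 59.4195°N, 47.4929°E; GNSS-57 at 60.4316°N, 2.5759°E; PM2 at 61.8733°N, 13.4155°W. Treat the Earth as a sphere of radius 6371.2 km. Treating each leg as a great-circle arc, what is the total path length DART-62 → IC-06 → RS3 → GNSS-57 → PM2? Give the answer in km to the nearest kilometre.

5141 km

DART-62→IC-06: c = 0.052538 rad, d = 334.73 km
IC-06→RS3: c = 0.232188 rad, d = 1479.32 km
RS3→GNSS-57: c = 0.385606 rad, d = 2456.77 km
GNSS-57→PM2: c = 0.136624 rad, d = 870.46 km
Total = 334.73 + 1479.32 + 2456.77 + 870.46 = 5141.28 km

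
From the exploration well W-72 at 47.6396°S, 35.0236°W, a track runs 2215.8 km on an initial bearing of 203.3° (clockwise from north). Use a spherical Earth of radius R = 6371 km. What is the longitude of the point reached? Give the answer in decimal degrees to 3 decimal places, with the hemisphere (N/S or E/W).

53.556°W

δ = d/R = 2215.8/6371 = 0.347795 rad
φ₂ = arcsin(sin φ₁ cos δ + cos φ₁ sin δ cos θ)
   = arcsin(-0.73892·0.94013 + 0.67379·0.34083·-0.91845) = -64.90373°
λ₂ = λ₁ + atan2(sin θ sin δ cos φ₁, cos δ − sin φ₁ sin φ₂) = -53.55640°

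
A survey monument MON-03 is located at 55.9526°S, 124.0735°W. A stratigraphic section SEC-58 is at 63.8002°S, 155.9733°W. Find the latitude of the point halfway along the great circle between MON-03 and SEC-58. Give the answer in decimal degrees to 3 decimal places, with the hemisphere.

60.829°S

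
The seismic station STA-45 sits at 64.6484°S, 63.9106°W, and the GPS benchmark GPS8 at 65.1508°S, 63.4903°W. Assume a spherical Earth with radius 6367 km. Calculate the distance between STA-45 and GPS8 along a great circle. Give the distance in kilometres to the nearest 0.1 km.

59.2 km

Δφ = -0.5024°,  Δλ = 0.4203°
a = sin²(Δφ/2) + cos φ₁ cos φ₂ sin²(Δλ/2) = 0.000022
c = 2·arcsin(√a) = 0.009304 rad = 0.5331°
d = R·c = 6367 × 0.009304 = 59.2 km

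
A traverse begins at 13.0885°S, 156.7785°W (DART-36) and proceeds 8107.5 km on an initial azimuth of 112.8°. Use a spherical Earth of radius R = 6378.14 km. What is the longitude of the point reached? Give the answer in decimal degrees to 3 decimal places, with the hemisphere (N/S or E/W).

79.799°W

δ = d/R = 8107.5/6378.14 = 1.271139 rad
φ₂ = arcsin(sin φ₁ cos δ + cos φ₁ sin δ cos θ)
   = arcsin(-0.22646·0.29519 + 0.97402·0.95544·-0.38752) = -25.30753°
λ₂ = λ₁ + atan2(sin θ sin δ cos φ₁, cos δ − sin φ₁ sin φ₂) = -79.79920°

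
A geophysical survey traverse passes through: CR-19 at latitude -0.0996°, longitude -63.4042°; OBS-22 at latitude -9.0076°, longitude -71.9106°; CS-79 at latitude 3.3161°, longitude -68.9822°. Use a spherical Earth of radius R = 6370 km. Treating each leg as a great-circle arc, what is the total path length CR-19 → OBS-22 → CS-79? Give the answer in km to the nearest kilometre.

2775 km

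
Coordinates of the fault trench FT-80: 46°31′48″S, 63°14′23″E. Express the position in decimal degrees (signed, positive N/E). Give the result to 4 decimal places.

lat: 46.5300° S → -46.5300°
lon: 63.2397° E → +63.2397°

-46.5300°, +63.2397°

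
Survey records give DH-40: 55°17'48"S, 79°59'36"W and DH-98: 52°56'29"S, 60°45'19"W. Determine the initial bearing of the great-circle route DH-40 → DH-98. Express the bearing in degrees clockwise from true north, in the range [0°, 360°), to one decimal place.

DH-40: φ = -55.29667°, λ = -79.99333°
DH-98: φ = -52.94139°, λ = -60.75528°
Δλ = 19.2381°
y = sin Δλ · cos φ₂ = 0.198563
x = cos φ₁ sin φ₂ − sin φ₁ cos φ₂ cos Δλ = 0.013430
θ = atan2(y, x) = 86.1307° → 86.1307° (mod 360°)

86.1°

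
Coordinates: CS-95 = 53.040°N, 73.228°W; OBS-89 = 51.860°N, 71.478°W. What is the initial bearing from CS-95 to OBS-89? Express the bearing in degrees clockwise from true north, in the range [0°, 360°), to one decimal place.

Δλ = 1.7500°
y = sin Δλ · cos φ₂ = 0.018860
x = cos φ₁ sin φ₂ − sin φ₁ cos φ₂ cos Δλ = -0.020363
θ = atan2(y, x) = 137.1946° → 137.1946° (mod 360°)

137.2°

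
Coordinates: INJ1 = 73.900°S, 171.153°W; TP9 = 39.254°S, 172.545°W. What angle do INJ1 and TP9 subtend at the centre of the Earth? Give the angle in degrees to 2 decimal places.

Δφ = 34.6460°,  Δλ = -1.3920°
a = sin²(Δφ/2) + cos φ₁ cos φ₂ sin²(Δλ/2) = 0.088692
c = 2·arcsin(√a) = 0.604798 rad = 34.6524°

34.65°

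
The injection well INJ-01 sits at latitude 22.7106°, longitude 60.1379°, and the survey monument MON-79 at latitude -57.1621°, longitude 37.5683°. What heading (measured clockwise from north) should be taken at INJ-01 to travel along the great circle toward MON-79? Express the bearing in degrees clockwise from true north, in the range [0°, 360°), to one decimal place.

Δλ = -22.5696°
y = sin Δλ · cos φ₂ = -0.208124
x = cos φ₁ sin φ₂ − sin φ₁ cos φ₂ cos Δλ = -0.968386
θ = atan2(y, x) = -167.8706° → 192.1294° (mod 360°)

192.1°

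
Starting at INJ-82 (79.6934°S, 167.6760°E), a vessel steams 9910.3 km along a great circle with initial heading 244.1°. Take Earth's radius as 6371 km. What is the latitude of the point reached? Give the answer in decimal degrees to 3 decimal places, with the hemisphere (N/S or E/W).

5.345°S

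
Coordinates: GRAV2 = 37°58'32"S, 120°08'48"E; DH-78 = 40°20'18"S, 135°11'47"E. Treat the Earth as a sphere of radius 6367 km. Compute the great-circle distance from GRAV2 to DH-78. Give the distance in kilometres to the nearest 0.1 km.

GRAV2: φ = -37.97556°, λ = +120.14667°
DH-78: φ = -40.33833°, λ = +135.19639°
Δφ = -2.3628°,  Δλ = 15.0497°
a = sin²(Δφ/2) + cos φ₁ cos φ₂ sin²(Δλ/2) = 0.010729
c = 2·arcsin(√a) = 0.207538 rad = 11.8910°
d = R·c = 6367 × 0.207538 = 1321.4 km

1321.4 km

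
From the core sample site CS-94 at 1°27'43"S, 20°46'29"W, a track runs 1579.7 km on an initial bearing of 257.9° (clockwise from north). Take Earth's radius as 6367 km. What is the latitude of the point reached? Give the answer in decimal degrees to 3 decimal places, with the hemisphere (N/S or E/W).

CS-94: φ = -1.46194°, λ = -20.77472°
δ = d/R = 1579.7/6367 = 0.248107 rad
φ₂ = arcsin(sin φ₁ cos δ + cos φ₁ sin δ cos θ)
   = arcsin(-0.02551·0.96938 + 0.99967·0.24557·-0.20962) = -4.36966°
λ₂ = λ₁ + atan2(sin θ sin δ cos φ₁, cos δ − sin φ₁ sin φ₂) = -34.70931°

4.370°S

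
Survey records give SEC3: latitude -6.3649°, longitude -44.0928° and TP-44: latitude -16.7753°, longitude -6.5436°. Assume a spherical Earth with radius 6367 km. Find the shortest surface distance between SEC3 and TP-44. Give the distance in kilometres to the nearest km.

Δφ = -10.4104°,  Δλ = 37.5492°
a = sin²(Δφ/2) + cos φ₁ cos φ₂ sin²(Δλ/2) = 0.106796
c = 2·arcsin(√a) = 0.665824 rad = 38.1489°
d = R·c = 6367 × 0.665824 = 4239.3 km

4239 km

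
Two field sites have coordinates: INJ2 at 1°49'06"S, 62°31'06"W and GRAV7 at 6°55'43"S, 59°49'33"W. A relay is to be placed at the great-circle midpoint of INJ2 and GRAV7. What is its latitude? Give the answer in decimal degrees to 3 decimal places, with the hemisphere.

4.375°S

INJ2: φ = -1.81833°, λ = -62.51833°
GRAV7: φ = -6.92861°, λ = -59.82583°
Bx = cos φ₂ cos Δλ = 0.991601,  By = cos φ₂ sin Δλ = 0.046633
φₘ = atan2(sin φ₁ + sin φ₂, √((cos φ₁ + Bx)² + By²)) = -4.37468°
λₘ = λ₁ + atan2(By, cos φ₁ + Bx) = -61.17668°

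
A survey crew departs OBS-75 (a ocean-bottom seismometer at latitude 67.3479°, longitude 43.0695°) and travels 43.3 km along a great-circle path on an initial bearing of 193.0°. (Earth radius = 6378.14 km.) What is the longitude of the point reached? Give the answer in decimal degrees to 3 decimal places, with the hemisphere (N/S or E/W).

42.846°E

δ = d/R = 43.3/6378.14 = 0.006789 rad
φ₂ = arcsin(sin φ₁ cos δ + cos φ₁ sin δ cos θ)
   = arcsin(0.92286·0.99998 + 0.38513·0.00679·-0.97437) = 66.96874°
λ₂ = λ₁ + atan2(sin θ sin δ cos φ₁, cos δ − sin φ₁ sin φ₂) = 42.84585°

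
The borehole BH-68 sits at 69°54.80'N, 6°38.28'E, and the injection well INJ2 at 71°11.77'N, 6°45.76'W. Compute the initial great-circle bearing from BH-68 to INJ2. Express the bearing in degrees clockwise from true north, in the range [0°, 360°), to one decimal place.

BH-68: φ = +69.91333°, λ = +6.63800°
INJ2: φ = +71.19617°, λ = -6.76267°
Δλ = -13.4007°
y = sin Δλ · cos φ₂ = -0.074703
x = cos φ₁ sin φ₂ − sin φ₁ cos φ₂ cos Δλ = 0.030630
θ = atan2(y, x) = -67.7051° → 292.2949° (mod 360°)

292.3°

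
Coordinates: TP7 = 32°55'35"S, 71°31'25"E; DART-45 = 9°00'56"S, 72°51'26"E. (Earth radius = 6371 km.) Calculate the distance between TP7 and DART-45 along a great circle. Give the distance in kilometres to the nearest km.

2662 km

TP7: φ = -32.92639°, λ = +71.52361°
DART-45: φ = -9.01556°, λ = +72.85722°
Δφ = 23.9108°,  Δλ = 1.3336°
a = sin²(Δφ/2) + cos φ₁ cos φ₂ sin²(Δλ/2) = 0.043024
c = 2·arcsin(√a) = 0.417876 rad = 23.9426°
d = R·c = 6371 × 0.417876 = 2662.3 km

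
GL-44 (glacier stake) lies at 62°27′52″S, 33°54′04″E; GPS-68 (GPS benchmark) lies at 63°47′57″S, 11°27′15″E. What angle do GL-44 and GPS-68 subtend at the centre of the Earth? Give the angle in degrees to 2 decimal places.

GL-44: φ = -62.46444°, λ = +33.90111°
GPS-68: φ = -63.79917°, λ = +11.45417°
Δφ = -1.3347°,  Δλ = -22.4469°
a = sin²(Δφ/2) + cos φ₁ cos φ₂ sin²(Δλ/2) = 0.007868
c = 2·arcsin(√a) = 0.177639 rad = 10.1779°

10.18°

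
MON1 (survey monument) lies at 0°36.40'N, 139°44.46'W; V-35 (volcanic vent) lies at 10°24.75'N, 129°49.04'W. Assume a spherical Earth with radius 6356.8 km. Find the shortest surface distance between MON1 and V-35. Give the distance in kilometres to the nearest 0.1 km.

1543.2 km

MON1: φ = +0.60667°, λ = -139.74100°
V-35: φ = +10.41250°, λ = -129.81733°
Δφ = 9.8058°,  Δλ = 9.9237°
a = sin²(Δφ/2) + cos φ₁ cos φ₂ sin²(Δλ/2) = 0.014662
c = 2·arcsin(√a) = 0.242769 rad = 13.9097°
d = R·c = 6356.8 × 0.242769 = 1543.2 km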